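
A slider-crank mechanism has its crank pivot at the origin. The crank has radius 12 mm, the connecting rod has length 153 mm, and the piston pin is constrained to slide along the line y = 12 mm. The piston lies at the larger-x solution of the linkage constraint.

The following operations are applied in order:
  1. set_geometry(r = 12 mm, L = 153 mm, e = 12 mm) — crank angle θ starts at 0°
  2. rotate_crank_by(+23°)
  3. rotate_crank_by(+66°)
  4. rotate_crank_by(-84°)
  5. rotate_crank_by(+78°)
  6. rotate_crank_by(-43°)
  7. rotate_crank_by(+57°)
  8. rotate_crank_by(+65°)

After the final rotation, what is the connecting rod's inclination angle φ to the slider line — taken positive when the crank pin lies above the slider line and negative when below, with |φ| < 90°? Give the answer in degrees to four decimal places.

-3.1067

set_geometry: r = 12 mm, L = 153 mm, e = 12 mm; θ ← 0°
rotate_crank_by(+23°): θ ← 0° +23° = 23°
rotate_crank_by(+66°): θ ← 23° +66° = 89°
rotate_crank_by(-84°): θ ← 89° -84° = 5°
rotate_crank_by(+78°): θ ← 5° +78° = 83°
rotate_crank_by(-43°): θ ← 83° -43° = 40°
rotate_crank_by(+57°): θ ← 40° +57° = 97°
rotate_crank_by(+65°): θ ← 97° +65° = 162°
crank pin P = (r cos θ, r sin θ) = (-11.412678, 3.708204)
h = r sin θ − e = 3.708204 − 12 = -8.291796
sin φ = h / L = -8.291796 / 153 = -0.05419475
φ = arcsin(-0.05419475) = -3.106652°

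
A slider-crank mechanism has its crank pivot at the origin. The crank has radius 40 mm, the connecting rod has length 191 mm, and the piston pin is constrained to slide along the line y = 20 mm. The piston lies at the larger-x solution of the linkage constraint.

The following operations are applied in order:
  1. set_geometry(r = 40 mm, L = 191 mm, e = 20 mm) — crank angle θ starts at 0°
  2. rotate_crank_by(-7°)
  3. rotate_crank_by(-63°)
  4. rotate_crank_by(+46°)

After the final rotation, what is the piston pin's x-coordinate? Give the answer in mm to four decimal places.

set_geometry: r = 40 mm, L = 191 mm, e = 20 mm; θ ← 0°
rotate_crank_by(-7°): θ ← 0° -7° = -7°
rotate_crank_by(-63°): θ ← -7° -63° = -70°
rotate_crank_by(+46°): θ ← -70° +46° = -24°
crank pin P = (r cos θ, r sin θ) = (36.541818, -16.269466)
h = r sin θ − e = -16.269466 − 20 = -36.269466
x = r cos θ + √(L² − h²) = 36.541818 + √(36481.0 − 1315.4741) = 36.541818 + 187.524734 = 224.066552

224.0666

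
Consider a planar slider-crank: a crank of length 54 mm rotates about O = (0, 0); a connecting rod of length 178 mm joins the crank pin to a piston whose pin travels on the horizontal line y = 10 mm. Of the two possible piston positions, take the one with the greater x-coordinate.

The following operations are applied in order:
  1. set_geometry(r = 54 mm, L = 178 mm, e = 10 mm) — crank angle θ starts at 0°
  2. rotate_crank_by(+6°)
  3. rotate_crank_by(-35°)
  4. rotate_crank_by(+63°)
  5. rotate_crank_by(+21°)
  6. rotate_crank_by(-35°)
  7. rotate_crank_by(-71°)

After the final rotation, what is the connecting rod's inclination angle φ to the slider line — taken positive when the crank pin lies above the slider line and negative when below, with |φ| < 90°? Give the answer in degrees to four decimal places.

-16.9743

set_geometry: r = 54 mm, L = 178 mm, e = 10 mm; θ ← 0°
rotate_crank_by(+6°): θ ← 0° +6° = 6°
rotate_crank_by(-35°): θ ← 6° -35° = -29°
rotate_crank_by(+63°): θ ← -29° +63° = 34°
rotate_crank_by(+21°): θ ← 34° +21° = 55°
rotate_crank_by(-35°): θ ← 55° -35° = 20°
rotate_crank_by(-71°): θ ← 20° -71° = -51°
crank pin P = (r cos θ, r sin θ) = (33.983301, -41.965882)
h = r sin θ − e = -41.965882 − 10 = -51.965882
sin φ = h / L = -51.965882 / 178 = -0.29194316
φ = arcsin(-0.29194316) = -16.974326°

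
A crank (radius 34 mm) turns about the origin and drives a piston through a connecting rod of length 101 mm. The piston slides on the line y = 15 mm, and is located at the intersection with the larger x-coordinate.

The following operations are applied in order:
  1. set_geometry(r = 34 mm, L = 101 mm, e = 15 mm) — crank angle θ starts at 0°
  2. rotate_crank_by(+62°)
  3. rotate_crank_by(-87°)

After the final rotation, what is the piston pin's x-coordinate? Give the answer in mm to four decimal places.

127.4502

set_geometry: r = 34 mm, L = 101 mm, e = 15 mm; θ ← 0°
rotate_crank_by(+62°): θ ← 0° +62° = 62°
rotate_crank_by(-87°): θ ← 62° -87° = -25°
crank pin P = (r cos θ, r sin θ) = (30.814465, -14.369021)
h = r sin θ − e = -14.369021 − 15 = -29.369021
x = r cos θ + √(L² − h²) = 30.814465 + √(10201.0 − 862.5394) = 30.814465 + 96.635711 = 127.450176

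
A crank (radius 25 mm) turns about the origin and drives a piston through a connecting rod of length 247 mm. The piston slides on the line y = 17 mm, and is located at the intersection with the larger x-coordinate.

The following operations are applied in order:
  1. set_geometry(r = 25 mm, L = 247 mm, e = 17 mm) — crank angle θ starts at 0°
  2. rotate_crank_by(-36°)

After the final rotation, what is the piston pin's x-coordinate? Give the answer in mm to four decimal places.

set_geometry: r = 25 mm, L = 247 mm, e = 17 mm; θ ← 0°
rotate_crank_by(-36°): θ ← 0° -36° = -36°
crank pin P = (r cos θ, r sin θ) = (20.225425, -14.694631)
h = r sin θ − e = -14.694631 − 17 = -31.694631
x = r cos θ + √(L² − h²) = 20.225425 + √(61009.0 − 1004.5497) = 20.225425 + 244.958058 = 265.183483

265.1835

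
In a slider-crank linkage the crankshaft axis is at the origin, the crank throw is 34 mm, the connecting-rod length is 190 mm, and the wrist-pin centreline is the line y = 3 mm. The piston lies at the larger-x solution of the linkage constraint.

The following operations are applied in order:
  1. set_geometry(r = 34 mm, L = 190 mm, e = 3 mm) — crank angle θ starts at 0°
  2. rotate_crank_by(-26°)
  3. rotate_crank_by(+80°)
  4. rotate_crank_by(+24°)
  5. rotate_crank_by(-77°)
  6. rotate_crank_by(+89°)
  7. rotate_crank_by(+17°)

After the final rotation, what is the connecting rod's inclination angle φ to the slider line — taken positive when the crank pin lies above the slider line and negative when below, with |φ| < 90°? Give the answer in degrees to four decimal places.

8.9364

set_geometry: r = 34 mm, L = 190 mm, e = 3 mm; θ ← 0°
rotate_crank_by(-26°): θ ← 0° -26° = -26°
rotate_crank_by(+80°): θ ← -26° +80° = 54°
rotate_crank_by(+24°): θ ← 54° +24° = 78°
rotate_crank_by(-77°): θ ← 78° -77° = 1°
rotate_crank_by(+89°): θ ← 1° +89° = 90°
rotate_crank_by(+17°): θ ← 90° +17° = 107°
crank pin P = (r cos θ, r sin θ) = (-9.940638, 32.514362)
h = r sin θ − e = 32.514362 − 3 = 29.514362
sin φ = h / L = 29.514362 / 190 = 0.15533875
φ = arcsin(0.15533875) = 8.936443°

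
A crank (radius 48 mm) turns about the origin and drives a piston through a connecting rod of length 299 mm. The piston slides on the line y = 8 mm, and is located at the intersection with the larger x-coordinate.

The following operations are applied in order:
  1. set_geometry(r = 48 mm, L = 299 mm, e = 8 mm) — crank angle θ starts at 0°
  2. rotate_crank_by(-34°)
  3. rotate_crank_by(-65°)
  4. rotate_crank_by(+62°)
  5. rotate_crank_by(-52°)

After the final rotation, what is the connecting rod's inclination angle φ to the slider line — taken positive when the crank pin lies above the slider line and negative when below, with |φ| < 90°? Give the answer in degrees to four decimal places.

set_geometry: r = 48 mm, L = 299 mm, e = 8 mm; θ ← 0°
rotate_crank_by(-34°): θ ← 0° -34° = -34°
rotate_crank_by(-65°): θ ← -34° -65° = -99°
rotate_crank_by(+62°): θ ← -99° +62° = -37°
rotate_crank_by(-52°): θ ← -37° -52° = -89°
crank pin P = (r cos θ, r sin θ) = (0.837716, -47.992689)
h = r sin θ − e = -47.992689 − 8 = -55.992689
sin φ = h / L = -55.992689 / 299 = -0.18726652
φ = arcsin(-0.18726652) = -10.793304°

-10.7933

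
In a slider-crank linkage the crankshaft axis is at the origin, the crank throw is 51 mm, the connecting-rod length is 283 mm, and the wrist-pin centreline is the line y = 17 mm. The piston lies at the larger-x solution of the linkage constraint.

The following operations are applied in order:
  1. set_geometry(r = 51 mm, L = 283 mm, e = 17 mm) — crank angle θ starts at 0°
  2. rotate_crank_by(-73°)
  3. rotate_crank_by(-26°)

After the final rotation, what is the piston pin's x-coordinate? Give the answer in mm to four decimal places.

set_geometry: r = 51 mm, L = 283 mm, e = 17 mm; θ ← 0°
rotate_crank_by(-73°): θ ← 0° -73° = -73°
rotate_crank_by(-26°): θ ← -73° -26° = -99°
crank pin P = (r cos θ, r sin θ) = (-7.978158, -50.372105)
h = r sin θ − e = -50.372105 − 17 = -67.372105
x = r cos θ + √(L² − h²) = -7.978158 + √(80089.0 − 4539.0006) = -7.978158 + 274.863601 = 266.885444

266.8854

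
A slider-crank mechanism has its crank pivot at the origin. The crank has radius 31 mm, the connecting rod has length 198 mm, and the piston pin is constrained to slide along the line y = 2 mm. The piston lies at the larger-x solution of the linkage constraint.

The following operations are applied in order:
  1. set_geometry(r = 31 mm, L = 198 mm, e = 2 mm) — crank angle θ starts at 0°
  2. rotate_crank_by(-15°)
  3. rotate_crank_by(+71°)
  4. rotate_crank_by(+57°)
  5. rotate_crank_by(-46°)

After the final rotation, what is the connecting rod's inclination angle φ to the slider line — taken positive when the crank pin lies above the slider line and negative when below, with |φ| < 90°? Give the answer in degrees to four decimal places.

7.7019

set_geometry: r = 31 mm, L = 198 mm, e = 2 mm; θ ← 0°
rotate_crank_by(-15°): θ ← 0° -15° = -15°
rotate_crank_by(+71°): θ ← -15° +71° = 56°
rotate_crank_by(+57°): θ ← 56° +57° = 113°
rotate_crank_by(-46°): θ ← 113° -46° = 67°
crank pin P = (r cos θ, r sin θ) = (12.112665, 28.535650)
h = r sin θ − e = 28.535650 − 2 = 26.535650
sin φ = h / L = 26.535650 / 198 = 0.13401844
φ = arcsin(0.13401844) = 7.701865°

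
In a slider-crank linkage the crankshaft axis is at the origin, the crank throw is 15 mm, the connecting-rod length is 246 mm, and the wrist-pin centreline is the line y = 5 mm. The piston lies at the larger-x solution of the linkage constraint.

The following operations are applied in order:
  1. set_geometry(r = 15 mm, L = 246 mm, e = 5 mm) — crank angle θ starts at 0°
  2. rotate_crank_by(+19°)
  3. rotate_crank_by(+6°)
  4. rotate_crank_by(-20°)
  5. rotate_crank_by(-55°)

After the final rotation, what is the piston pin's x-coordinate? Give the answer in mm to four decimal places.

255.0885

set_geometry: r = 15 mm, L = 246 mm, e = 5 mm; θ ← 0°
rotate_crank_by(+19°): θ ← 0° +19° = 19°
rotate_crank_by(+6°): θ ← 19° +6° = 25°
rotate_crank_by(-20°): θ ← 25° -20° = 5°
rotate_crank_by(-55°): θ ← 5° -55° = -50°
crank pin P = (r cos θ, r sin θ) = (9.641814, -11.490667)
h = r sin θ − e = -11.490667 − 5 = -16.490667
x = r cos θ + √(L² − h²) = 9.641814 + √(60516.0 − 271.9421) = 9.641814 + 245.446650 = 255.088464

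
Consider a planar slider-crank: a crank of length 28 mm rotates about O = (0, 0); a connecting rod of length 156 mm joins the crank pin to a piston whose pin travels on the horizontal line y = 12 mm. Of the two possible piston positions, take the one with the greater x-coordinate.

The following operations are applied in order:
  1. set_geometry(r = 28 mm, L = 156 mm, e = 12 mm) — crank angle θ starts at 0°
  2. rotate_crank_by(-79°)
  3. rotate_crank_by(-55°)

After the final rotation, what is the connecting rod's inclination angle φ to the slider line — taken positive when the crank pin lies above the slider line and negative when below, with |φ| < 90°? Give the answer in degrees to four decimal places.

-11.8901

set_geometry: r = 28 mm, L = 156 mm, e = 12 mm; θ ← 0°
rotate_crank_by(-79°): θ ← 0° -79° = -79°
rotate_crank_by(-55°): θ ← -79° -55° = -134°
crank pin P = (r cos θ, r sin θ) = (-19.450434, -20.141514)
h = r sin θ − e = -20.141514 − 12 = -32.141514
sin φ = h / L = -32.141514 / 156 = -0.20603535
φ = arcsin(-0.20603535) = -11.890114°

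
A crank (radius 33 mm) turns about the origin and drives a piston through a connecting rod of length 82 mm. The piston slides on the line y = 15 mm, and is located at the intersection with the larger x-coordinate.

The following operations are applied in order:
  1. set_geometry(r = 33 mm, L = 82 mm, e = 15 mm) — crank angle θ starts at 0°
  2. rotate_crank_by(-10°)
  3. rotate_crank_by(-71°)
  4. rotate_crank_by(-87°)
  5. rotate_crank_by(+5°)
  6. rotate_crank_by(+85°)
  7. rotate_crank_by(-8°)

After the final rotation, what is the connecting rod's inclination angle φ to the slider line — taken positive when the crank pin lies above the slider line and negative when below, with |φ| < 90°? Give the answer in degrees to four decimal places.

-35.7596

set_geometry: r = 33 mm, L = 82 mm, e = 15 mm; θ ← 0°
rotate_crank_by(-10°): θ ← 0° -10° = -10°
rotate_crank_by(-71°): θ ← -10° -71° = -81°
rotate_crank_by(-87°): θ ← -81° -87° = -168°
rotate_crank_by(+5°): θ ← -168° +5° = -163°
rotate_crank_by(+85°): θ ← -163° +85° = -78°
rotate_crank_by(-8°): θ ← -78° -8° = -86°
crank pin P = (r cos θ, r sin θ) = (2.301964, -32.919614)
h = r sin θ − e = -32.919614 − 15 = -47.919614
sin φ = h / L = -47.919614 / 82 = -0.58438553
φ = arcsin(-0.58438553) = -35.759593°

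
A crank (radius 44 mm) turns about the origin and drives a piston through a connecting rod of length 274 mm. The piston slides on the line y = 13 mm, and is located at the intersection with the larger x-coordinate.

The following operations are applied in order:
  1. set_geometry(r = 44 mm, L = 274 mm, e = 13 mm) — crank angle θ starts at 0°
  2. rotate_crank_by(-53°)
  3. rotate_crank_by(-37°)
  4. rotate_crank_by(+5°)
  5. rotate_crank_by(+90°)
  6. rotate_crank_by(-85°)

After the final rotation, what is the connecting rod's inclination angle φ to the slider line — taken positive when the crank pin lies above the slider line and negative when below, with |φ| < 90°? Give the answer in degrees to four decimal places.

set_geometry: r = 44 mm, L = 274 mm, e = 13 mm; θ ← 0°
rotate_crank_by(-53°): θ ← 0° -53° = -53°
rotate_crank_by(-37°): θ ← -53° -37° = -90°
rotate_crank_by(+5°): θ ← -90° +5° = -85°
rotate_crank_by(+90°): θ ← -85° +90° = 5°
rotate_crank_by(-85°): θ ← 5° -85° = -80°
crank pin P = (r cos θ, r sin θ) = (7.640520, -43.331541)
h = r sin θ − e = -43.331541 − 13 = -56.331541
sin φ = h / L = -56.331541 / 274 = -0.20558957
φ = arcsin(-0.20558957) = -11.864014°

-11.8640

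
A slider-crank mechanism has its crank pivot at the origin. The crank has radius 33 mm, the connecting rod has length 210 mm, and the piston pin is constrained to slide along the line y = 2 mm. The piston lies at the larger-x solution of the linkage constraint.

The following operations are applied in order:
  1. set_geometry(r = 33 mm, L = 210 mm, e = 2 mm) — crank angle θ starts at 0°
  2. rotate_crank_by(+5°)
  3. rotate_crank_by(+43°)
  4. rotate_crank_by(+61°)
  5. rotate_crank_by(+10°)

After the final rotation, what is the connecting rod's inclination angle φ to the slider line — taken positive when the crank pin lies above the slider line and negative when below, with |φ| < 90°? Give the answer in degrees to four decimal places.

set_geometry: r = 33 mm, L = 210 mm, e = 2 mm; θ ← 0°
rotate_crank_by(+5°): θ ← 0° +5° = 5°
rotate_crank_by(+43°): θ ← 5° +43° = 48°
rotate_crank_by(+61°): θ ← 48° +61° = 109°
rotate_crank_by(+10°): θ ← 109° +10° = 119°
crank pin P = (r cos θ, r sin θ) = (-15.998717, 28.862450)
h = r sin θ − e = 28.862450 − 2 = 26.862450
sin φ = h / L = 26.862450 / 210 = 0.12791643
φ = arcsin(0.12791643) = 7.349207°

7.3492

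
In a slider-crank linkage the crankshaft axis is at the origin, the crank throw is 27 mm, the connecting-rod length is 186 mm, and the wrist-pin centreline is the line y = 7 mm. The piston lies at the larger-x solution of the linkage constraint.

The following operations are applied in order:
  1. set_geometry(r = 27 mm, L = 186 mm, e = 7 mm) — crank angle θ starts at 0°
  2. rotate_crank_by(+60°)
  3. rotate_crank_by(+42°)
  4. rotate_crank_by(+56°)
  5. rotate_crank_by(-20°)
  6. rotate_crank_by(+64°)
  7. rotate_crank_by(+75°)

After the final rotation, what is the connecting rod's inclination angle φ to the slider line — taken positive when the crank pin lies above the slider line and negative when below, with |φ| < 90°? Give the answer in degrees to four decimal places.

set_geometry: r = 27 mm, L = 186 mm, e = 7 mm; θ ← 0°
rotate_crank_by(+60°): θ ← 0° +60° = 60°
rotate_crank_by(+42°): θ ← 60° +42° = 102°
rotate_crank_by(+56°): θ ← 102° +56° = 158°
rotate_crank_by(-20°): θ ← 158° -20° = 138°
rotate_crank_by(+64°): θ ← 138° +64° = 202°
rotate_crank_by(+75°): θ ← 202° +75° = 277°
crank pin P = (r cos θ, r sin θ) = (3.290472, -26.798746)
h = r sin θ − e = -26.798746 − 7 = -33.798746
sin φ = h / L = -33.798746 / 186 = -0.18171369
φ = arcsin(-0.18171369) = -10.469593°

-10.4696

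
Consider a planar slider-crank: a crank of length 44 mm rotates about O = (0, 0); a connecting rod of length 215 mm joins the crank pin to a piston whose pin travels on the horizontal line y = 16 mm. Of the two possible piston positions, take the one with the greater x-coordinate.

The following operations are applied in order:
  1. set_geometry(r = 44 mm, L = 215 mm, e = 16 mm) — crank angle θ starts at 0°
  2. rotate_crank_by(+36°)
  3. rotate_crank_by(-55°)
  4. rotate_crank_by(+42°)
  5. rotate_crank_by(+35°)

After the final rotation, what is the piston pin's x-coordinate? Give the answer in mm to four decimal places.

237.2573

set_geometry: r = 44 mm, L = 215 mm, e = 16 mm; θ ← 0°
rotate_crank_by(+36°): θ ← 0° +36° = 36°
rotate_crank_by(-55°): θ ← 36° -55° = -19°
rotate_crank_by(+42°): θ ← -19° +42° = 23°
rotate_crank_by(+35°): θ ← 23° +35° = 58°
crank pin P = (r cos θ, r sin θ) = (23.316448, 37.314116)
h = r sin θ − e = 37.314116 − 16 = 21.314116
x = r cos θ + √(L² − h²) = 23.316448 + √(46225.0 − 454.2916) = 23.316448 + 213.940899 = 237.257347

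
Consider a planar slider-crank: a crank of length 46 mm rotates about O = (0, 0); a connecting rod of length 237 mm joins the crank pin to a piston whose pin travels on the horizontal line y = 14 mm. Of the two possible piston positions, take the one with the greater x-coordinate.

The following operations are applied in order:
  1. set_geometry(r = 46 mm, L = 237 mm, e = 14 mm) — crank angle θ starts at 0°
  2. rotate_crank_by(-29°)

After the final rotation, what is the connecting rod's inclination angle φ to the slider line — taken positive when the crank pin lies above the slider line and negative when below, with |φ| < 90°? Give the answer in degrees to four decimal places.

set_geometry: r = 46 mm, L = 237 mm, e = 14 mm; θ ← 0°
rotate_crank_by(-29°): θ ← 0° -29° = -29°
crank pin P = (r cos θ, r sin θ) = (40.232507, -22.301243)
h = r sin θ − e = -22.301243 − 14 = -36.301243
sin φ = h / L = -36.301243 / 237 = -0.15316980
φ = arcsin(-0.15316980) = -8.810666°

-8.8107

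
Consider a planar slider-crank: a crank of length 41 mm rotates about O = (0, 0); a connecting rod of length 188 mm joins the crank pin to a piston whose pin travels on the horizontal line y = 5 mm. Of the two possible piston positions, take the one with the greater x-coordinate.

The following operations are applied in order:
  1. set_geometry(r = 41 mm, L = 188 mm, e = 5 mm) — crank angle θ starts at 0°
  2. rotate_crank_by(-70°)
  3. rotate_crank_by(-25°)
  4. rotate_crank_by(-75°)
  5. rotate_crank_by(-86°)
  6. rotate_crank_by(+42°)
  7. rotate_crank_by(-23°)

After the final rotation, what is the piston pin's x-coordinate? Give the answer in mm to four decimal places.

set_geometry: r = 41 mm, L = 188 mm, e = 5 mm; θ ← 0°
rotate_crank_by(-70°): θ ← 0° -70° = -70°
rotate_crank_by(-25°): θ ← -70° -25° = -95°
rotate_crank_by(-75°): θ ← -95° -75° = -170°
rotate_crank_by(-86°): θ ← -170° -86° = -256°
rotate_crank_by(+42°): θ ← -256° +42° = -214°
rotate_crank_by(-23°): θ ← -214° -23° = -237°
crank pin P = (r cos θ, r sin θ) = (-22.330200, 34.385493)
h = r sin θ − e = 34.385493 − 5 = 29.385493
x = r cos θ + √(L² − h²) = -22.330200 + √(35344.0 − 863.5072) = -22.330200 + 185.689237 = 163.359037

163.3590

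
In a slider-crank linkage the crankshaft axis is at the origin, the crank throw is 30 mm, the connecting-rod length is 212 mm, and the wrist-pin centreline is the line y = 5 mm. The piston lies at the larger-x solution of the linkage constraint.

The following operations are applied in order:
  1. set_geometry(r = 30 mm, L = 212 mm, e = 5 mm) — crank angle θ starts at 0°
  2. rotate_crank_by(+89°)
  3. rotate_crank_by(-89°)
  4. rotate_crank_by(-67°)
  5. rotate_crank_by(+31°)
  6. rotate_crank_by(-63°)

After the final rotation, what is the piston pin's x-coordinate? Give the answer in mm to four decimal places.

204.4593

set_geometry: r = 30 mm, L = 212 mm, e = 5 mm; θ ← 0°
rotate_crank_by(+89°): θ ← 0° +89° = 89°
rotate_crank_by(-89°): θ ← 89° -89° = 0°
rotate_crank_by(-67°): θ ← 0° -67° = -67°
rotate_crank_by(+31°): θ ← -67° +31° = -36°
rotate_crank_by(-63°): θ ← -36° -63° = -99°
crank pin P = (r cos θ, r sin θ) = (-4.693034, -29.630650)
h = r sin θ − e = -29.630650 − 5 = -34.630650
x = r cos θ + √(L² − h²) = -4.693034 + √(44944.0 − 1199.2819) = -4.693034 + 209.152380 = 204.459346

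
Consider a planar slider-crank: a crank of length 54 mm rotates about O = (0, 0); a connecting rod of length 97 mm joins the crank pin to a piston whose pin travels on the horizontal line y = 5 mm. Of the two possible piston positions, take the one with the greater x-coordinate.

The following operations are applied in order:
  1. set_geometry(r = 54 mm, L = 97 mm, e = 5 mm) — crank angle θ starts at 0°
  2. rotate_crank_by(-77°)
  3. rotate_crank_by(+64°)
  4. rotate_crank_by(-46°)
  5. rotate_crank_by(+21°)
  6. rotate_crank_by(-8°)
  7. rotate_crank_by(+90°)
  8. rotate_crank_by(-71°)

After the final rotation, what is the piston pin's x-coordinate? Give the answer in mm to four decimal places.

set_geometry: r = 54 mm, L = 97 mm, e = 5 mm; θ ← 0°
rotate_crank_by(-77°): θ ← 0° -77° = -77°
rotate_crank_by(+64°): θ ← -77° +64° = -13°
rotate_crank_by(-46°): θ ← -13° -46° = -59°
rotate_crank_by(+21°): θ ← -59° +21° = -38°
rotate_crank_by(-8°): θ ← -38° -8° = -46°
rotate_crank_by(+90°): θ ← -46° +90° = 44°
rotate_crank_by(-71°): θ ← 44° -71° = -27°
crank pin P = (r cos θ, r sin θ) = (48.114352, -24.515487)
h = r sin θ − e = -24.515487 − 5 = -29.515487
x = r cos θ + √(L² − h²) = 48.114352 + √(9409.0 − 871.1640) = 48.114352 + 92.400411 = 140.514764

140.5148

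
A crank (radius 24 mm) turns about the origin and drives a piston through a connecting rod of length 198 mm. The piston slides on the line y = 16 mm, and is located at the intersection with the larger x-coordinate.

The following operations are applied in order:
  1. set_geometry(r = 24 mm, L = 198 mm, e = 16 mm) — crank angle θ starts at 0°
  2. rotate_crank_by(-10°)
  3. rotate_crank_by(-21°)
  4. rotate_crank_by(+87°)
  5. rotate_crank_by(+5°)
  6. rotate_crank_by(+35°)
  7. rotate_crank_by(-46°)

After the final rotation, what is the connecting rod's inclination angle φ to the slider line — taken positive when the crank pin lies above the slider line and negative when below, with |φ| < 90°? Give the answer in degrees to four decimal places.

set_geometry: r = 24 mm, L = 198 mm, e = 16 mm; θ ← 0°
rotate_crank_by(-10°): θ ← 0° -10° = -10°
rotate_crank_by(-21°): θ ← -10° -21° = -31°
rotate_crank_by(+87°): θ ← -31° +87° = 56°
rotate_crank_by(+5°): θ ← 56° +5° = 61°
rotate_crank_by(+35°): θ ← 61° +35° = 96°
rotate_crank_by(-46°): θ ← 96° -46° = 50°
crank pin P = (r cos θ, r sin θ) = (15.426903, 18.385067)
h = r sin θ − e = 18.385067 − 16 = 2.385067
sin φ = h / L = 2.385067 / 198 = 0.01204579
φ = arcsin(0.01204579) = 0.690190°

0.6902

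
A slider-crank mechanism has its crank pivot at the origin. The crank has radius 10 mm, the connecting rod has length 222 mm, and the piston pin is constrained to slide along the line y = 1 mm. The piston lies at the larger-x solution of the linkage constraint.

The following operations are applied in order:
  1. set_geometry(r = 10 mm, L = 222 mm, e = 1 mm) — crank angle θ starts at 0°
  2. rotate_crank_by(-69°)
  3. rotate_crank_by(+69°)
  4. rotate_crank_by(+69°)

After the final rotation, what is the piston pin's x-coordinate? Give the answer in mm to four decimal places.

set_geometry: r = 10 mm, L = 222 mm, e = 1 mm; θ ← 0°
rotate_crank_by(-69°): θ ← 0° -69° = -69°
rotate_crank_by(+69°): θ ← -69° +69° = 0°
rotate_crank_by(+69°): θ ← 0° +69° = 69°
crank pin P = (r cos θ, r sin θ) = (3.583679, 9.335804)
h = r sin θ − e = 9.335804 − 1 = 8.335804
x = r cos θ + √(L² − h²) = 3.583679 + √(49284.0 − 69.4856) = 3.583679 + 221.843446 = 225.427125

225.4271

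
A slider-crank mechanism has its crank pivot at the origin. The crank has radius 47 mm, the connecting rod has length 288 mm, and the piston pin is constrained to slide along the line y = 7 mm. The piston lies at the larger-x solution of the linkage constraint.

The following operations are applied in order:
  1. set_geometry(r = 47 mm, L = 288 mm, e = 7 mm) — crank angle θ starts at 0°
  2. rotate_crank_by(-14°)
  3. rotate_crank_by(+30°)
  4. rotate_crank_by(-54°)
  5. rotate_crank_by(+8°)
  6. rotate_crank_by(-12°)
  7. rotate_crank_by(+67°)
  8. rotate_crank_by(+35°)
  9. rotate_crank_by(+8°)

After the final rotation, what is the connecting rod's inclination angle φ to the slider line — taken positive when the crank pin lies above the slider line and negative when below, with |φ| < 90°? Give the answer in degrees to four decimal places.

set_geometry: r = 47 mm, L = 288 mm, e = 7 mm; θ ← 0°
rotate_crank_by(-14°): θ ← 0° -14° = -14°
rotate_crank_by(+30°): θ ← -14° +30° = 16°
rotate_crank_by(-54°): θ ← 16° -54° = -38°
rotate_crank_by(+8°): θ ← -38° +8° = -30°
rotate_crank_by(-12°): θ ← -30° -12° = -42°
rotate_crank_by(+67°): θ ← -42° +67° = 25°
rotate_crank_by(+35°): θ ← 25° +35° = 60°
rotate_crank_by(+8°): θ ← 60° +8° = 68°
crank pin P = (r cos θ, r sin θ) = (17.606510, 43.577641)
h = r sin θ − e = 43.577641 − 7 = 36.577641
sin φ = h / L = 36.577641 / 288 = 0.12700570
φ = arcsin(0.12700570) = 7.296597°

7.2966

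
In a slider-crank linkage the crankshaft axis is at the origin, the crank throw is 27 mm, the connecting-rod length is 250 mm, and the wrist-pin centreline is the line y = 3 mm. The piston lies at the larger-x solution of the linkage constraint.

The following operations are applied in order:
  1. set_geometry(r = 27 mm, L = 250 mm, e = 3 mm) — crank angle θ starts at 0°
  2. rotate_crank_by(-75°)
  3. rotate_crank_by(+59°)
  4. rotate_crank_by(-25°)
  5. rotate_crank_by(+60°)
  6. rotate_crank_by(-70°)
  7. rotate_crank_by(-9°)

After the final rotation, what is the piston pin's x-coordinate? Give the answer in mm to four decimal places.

262.1040

set_geometry: r = 27 mm, L = 250 mm, e = 3 mm; θ ← 0°
rotate_crank_by(-75°): θ ← 0° -75° = -75°
rotate_crank_by(+59°): θ ← -75° +59° = -16°
rotate_crank_by(-25°): θ ← -16° -25° = -41°
rotate_crank_by(+60°): θ ← -41° +60° = 19°
rotate_crank_by(-70°): θ ← 19° -70° = -51°
rotate_crank_by(-9°): θ ← -51° -9° = -60°
crank pin P = (r cos θ, r sin θ) = (13.500000, -23.382686)
h = r sin θ − e = -23.382686 − 3 = -26.382686
x = r cos θ + √(L² − h²) = 13.500000 + √(62500.0 − 696.0461) = 13.500000 + 248.604010 = 262.104010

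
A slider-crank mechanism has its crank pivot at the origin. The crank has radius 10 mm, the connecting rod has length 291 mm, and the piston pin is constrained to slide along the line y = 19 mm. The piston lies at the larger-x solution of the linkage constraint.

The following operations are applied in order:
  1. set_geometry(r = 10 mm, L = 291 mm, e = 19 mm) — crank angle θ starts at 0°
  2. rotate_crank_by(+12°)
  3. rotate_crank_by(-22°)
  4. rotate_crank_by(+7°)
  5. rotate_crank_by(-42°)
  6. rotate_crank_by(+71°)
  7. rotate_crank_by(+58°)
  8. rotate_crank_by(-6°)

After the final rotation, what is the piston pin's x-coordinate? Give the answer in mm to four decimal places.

set_geometry: r = 10 mm, L = 291 mm, e = 19 mm; θ ← 0°
rotate_crank_by(+12°): θ ← 0° +12° = 12°
rotate_crank_by(-22°): θ ← 12° -22° = -10°
rotate_crank_by(+7°): θ ← -10° +7° = -3°
rotate_crank_by(-42°): θ ← -3° -42° = -45°
rotate_crank_by(+71°): θ ← -45° +71° = 26°
rotate_crank_by(+58°): θ ← 26° +58° = 84°
rotate_crank_by(-6°): θ ← 84° -6° = 78°
crank pin P = (r cos θ, r sin θ) = (2.079117, 9.781476)
h = r sin θ − e = 9.781476 − 19 = -9.218524
x = r cos θ + √(L² − h²) = 2.079117 + √(84681.0 − 84.9812) = 2.079117 + 290.853948 = 292.933064

292.9331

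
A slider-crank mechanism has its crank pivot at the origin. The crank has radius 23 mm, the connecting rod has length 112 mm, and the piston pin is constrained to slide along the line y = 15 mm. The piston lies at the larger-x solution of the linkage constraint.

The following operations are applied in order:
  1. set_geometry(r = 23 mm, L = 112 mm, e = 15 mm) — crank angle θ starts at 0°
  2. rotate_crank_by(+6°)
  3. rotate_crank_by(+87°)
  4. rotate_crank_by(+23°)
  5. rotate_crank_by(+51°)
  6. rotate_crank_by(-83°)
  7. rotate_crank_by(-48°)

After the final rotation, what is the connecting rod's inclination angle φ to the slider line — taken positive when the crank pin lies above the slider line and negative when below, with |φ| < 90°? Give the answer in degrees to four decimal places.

set_geometry: r = 23 mm, L = 112 mm, e = 15 mm; θ ← 0°
rotate_crank_by(+6°): θ ← 0° +6° = 6°
rotate_crank_by(+87°): θ ← 6° +87° = 93°
rotate_crank_by(+23°): θ ← 93° +23° = 116°
rotate_crank_by(+51°): θ ← 116° +51° = 167°
rotate_crank_by(-83°): θ ← 167° -83° = 84°
rotate_crank_by(-48°): θ ← 84° -48° = 36°
crank pin P = (r cos θ, r sin θ) = (18.607391, 13.519061)
h = r sin θ − e = 13.519061 − 15 = -1.480939
sin φ = h / L = -1.480939 / 112 = -0.01322267
φ = arcsin(-0.01322267) = -0.757625°

-0.7576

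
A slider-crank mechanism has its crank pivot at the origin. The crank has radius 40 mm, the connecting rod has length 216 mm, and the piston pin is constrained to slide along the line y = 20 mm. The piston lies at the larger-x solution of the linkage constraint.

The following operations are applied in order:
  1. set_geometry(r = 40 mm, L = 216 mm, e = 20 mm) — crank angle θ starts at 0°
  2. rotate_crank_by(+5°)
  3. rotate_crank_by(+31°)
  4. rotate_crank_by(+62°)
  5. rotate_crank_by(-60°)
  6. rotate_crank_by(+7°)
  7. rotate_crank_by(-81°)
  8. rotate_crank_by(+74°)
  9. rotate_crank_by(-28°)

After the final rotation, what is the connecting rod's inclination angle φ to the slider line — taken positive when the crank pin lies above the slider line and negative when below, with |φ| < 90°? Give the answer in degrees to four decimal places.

-3.4648

set_geometry: r = 40 mm, L = 216 mm, e = 20 mm; θ ← 0°
rotate_crank_by(+5°): θ ← 0° +5° = 5°
rotate_crank_by(+31°): θ ← 5° +31° = 36°
rotate_crank_by(+62°): θ ← 36° +62° = 98°
rotate_crank_by(-60°): θ ← 98° -60° = 38°
rotate_crank_by(+7°): θ ← 38° +7° = 45°
rotate_crank_by(-81°): θ ← 45° -81° = -36°
rotate_crank_by(+74°): θ ← -36° +74° = 38°
rotate_crank_by(-28°): θ ← 38° -28° = 10°
crank pin P = (r cos θ, r sin θ) = (39.392310, 6.945927)
h = r sin θ − e = 6.945927 − 20 = -13.054073
sin φ = h / L = -13.054073 / 216 = -0.06043552
φ = arcsin(-0.06043552) = -3.464812°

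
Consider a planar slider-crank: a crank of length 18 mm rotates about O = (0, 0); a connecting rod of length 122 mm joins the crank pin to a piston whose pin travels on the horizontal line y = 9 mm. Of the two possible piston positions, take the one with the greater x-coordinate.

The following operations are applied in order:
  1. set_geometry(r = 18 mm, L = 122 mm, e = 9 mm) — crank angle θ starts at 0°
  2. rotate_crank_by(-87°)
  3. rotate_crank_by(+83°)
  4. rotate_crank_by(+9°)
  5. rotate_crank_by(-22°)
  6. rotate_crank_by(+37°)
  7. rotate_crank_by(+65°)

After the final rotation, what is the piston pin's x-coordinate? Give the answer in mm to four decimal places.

123.2414

set_geometry: r = 18 mm, L = 122 mm, e = 9 mm; θ ← 0°
rotate_crank_by(-87°): θ ← 0° -87° = -87°
rotate_crank_by(+83°): θ ← -87° +83° = -4°
rotate_crank_by(+9°): θ ← -4° +9° = 5°
rotate_crank_by(-22°): θ ← 5° -22° = -17°
rotate_crank_by(+37°): θ ← -17° +37° = 20°
rotate_crank_by(+65°): θ ← 20° +65° = 85°
crank pin P = (r cos θ, r sin θ) = (1.568803, 17.931505)
h = r sin θ − e = 17.931505 − 9 = 8.931505
x = r cos θ + √(L² − h²) = 1.568803 + √(14884.0 − 79.7718) = 1.568803 + 121.672627 = 123.241431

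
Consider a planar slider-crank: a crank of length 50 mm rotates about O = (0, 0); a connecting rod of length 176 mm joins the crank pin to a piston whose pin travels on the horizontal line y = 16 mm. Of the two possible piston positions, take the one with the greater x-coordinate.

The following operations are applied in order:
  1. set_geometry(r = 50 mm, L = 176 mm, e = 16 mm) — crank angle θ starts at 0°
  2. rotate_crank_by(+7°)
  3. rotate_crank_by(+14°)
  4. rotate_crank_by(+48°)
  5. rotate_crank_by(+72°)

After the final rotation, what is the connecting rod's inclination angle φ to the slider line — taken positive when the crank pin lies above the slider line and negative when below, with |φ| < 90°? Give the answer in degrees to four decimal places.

5.0414

set_geometry: r = 50 mm, L = 176 mm, e = 16 mm; θ ← 0°
rotate_crank_by(+7°): θ ← 0° +7° = 7°
rotate_crank_by(+14°): θ ← 7° +14° = 21°
rotate_crank_by(+48°): θ ← 21° +48° = 69°
rotate_crank_by(+72°): θ ← 69° +72° = 141°
crank pin P = (r cos θ, r sin θ) = (-38.857298, 31.466020)
h = r sin θ − e = 31.466020 − 16 = 15.466020
sin φ = h / L = 15.466020 / 176 = 0.08787511
φ = arcsin(0.08787511) = 5.041376°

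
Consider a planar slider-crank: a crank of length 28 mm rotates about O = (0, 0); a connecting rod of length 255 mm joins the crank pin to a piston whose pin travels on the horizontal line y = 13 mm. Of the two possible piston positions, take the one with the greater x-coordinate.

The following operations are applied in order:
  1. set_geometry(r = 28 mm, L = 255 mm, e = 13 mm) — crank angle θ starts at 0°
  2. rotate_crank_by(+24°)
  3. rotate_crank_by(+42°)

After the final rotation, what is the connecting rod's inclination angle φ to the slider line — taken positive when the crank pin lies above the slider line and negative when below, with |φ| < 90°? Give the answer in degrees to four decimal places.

2.8276

set_geometry: r = 28 mm, L = 255 mm, e = 13 mm; θ ← 0°
rotate_crank_by(+24°): θ ← 0° +24° = 24°
rotate_crank_by(+42°): θ ← 24° +42° = 66°
crank pin P = (r cos θ, r sin θ) = (11.388626, 25.579273)
h = r sin θ − e = 25.579273 − 13 = 12.579273
sin φ = h / L = 12.579273 / 255 = 0.04933048
φ = arcsin(0.04933048) = 2.827576°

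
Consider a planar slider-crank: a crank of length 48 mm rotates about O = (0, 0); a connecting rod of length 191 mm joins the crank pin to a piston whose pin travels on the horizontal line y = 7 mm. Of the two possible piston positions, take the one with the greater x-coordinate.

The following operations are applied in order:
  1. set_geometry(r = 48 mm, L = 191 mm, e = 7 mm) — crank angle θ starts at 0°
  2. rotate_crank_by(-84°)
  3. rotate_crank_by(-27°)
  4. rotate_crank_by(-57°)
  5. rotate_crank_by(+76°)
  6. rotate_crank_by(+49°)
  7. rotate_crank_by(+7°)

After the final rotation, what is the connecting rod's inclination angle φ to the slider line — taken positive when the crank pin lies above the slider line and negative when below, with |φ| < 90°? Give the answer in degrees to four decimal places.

set_geometry: r = 48 mm, L = 191 mm, e = 7 mm; θ ← 0°
rotate_crank_by(-84°): θ ← 0° -84° = -84°
rotate_crank_by(-27°): θ ← -84° -27° = -111°
rotate_crank_by(-57°): θ ← -111° -57° = -168°
rotate_crank_by(+76°): θ ← -168° +76° = -92°
rotate_crank_by(+49°): θ ← -92° +49° = -43°
rotate_crank_by(+7°): θ ← -43° +7° = -36°
crank pin P = (r cos θ, r sin θ) = (38.832816, -28.213692)
h = r sin θ − e = -28.213692 − 7 = -35.213692
sin φ = h / L = -35.213692 / 191 = -0.18436488
φ = arcsin(-0.18436488) = -10.624106°

-10.6241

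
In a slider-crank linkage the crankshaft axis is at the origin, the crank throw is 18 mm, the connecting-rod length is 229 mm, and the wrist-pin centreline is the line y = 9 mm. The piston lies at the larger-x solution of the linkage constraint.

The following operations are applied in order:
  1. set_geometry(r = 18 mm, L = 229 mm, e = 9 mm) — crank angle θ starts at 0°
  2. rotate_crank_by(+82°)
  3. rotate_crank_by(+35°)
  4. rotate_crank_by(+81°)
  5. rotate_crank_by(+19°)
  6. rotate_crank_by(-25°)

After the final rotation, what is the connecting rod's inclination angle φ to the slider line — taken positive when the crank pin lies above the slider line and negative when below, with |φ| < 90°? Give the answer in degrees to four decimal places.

-3.1898

set_geometry: r = 18 mm, L = 229 mm, e = 9 mm; θ ← 0°
rotate_crank_by(+82°): θ ← 0° +82° = 82°
rotate_crank_by(+35°): θ ← 82° +35° = 117°
rotate_crank_by(+81°): θ ← 117° +81° = 198°
rotate_crank_by(+19°): θ ← 198° +19° = 217°
rotate_crank_by(-25°): θ ← 217° -25° = 192°
crank pin P = (r cos θ, r sin θ) = (-17.606657, -3.742410)
h = r sin θ − e = -3.742410 − 9 = -12.742410
sin φ = h / L = -12.742410 / 229 = -0.05564371
φ = arcsin(-0.05564371) = -3.189797°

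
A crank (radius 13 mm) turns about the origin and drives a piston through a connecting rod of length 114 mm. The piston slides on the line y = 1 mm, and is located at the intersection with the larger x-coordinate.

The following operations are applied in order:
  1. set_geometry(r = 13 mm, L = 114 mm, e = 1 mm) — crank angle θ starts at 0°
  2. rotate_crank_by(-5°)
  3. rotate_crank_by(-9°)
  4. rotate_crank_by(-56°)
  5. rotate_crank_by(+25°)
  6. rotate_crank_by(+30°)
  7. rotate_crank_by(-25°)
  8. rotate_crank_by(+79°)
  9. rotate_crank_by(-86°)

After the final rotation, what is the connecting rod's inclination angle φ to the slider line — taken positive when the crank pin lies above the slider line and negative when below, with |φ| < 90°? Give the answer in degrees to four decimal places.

set_geometry: r = 13 mm, L = 114 mm, e = 1 mm; θ ← 0°
rotate_crank_by(-5°): θ ← 0° -5° = -5°
rotate_crank_by(-9°): θ ← -5° -9° = -14°
rotate_crank_by(-56°): θ ← -14° -56° = -70°
rotate_crank_by(+25°): θ ← -70° +25° = -45°
rotate_crank_by(+30°): θ ← -45° +30° = -15°
rotate_crank_by(-25°): θ ← -15° -25° = -40°
rotate_crank_by(+79°): θ ← -40° +79° = 39°
rotate_crank_by(-86°): θ ← 39° -86° = -47°
crank pin P = (r cos θ, r sin θ) = (8.865979, -9.507598)
h = r sin θ − e = -9.507598 − 1 = -10.507598
sin φ = h / L = -10.507598 / 114 = -0.09217191
φ = arcsin(-0.09217191) = -5.288568°

-5.2886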